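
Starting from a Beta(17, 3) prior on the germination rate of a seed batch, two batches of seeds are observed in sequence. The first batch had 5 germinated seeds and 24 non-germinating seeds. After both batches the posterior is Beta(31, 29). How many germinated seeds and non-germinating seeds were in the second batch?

Because Beta–binomial updating is additive in the counts, the combined data contributed (α_post−α_prior, β_post−β_prior) successes and failures.
Total across both batches: 31−17=14 germinated seeds, 29−3=26 non-germinating seeds.
Subtract the first batch: 14−5=9 germinated seeds and 26−24=2 non-germinating seeds.

9 germinated seeds and 2 non-germinating seeds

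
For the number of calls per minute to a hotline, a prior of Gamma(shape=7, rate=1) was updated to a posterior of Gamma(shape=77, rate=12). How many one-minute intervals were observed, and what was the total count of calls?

Gamma–Poisson conjugacy: posterior shape = α + Σxᵢ, posterior rate = β + n.
Matching: Σxᵢ = 77 − 7 = 70 and n = 12 − 1 = 11.

n = 11 one-minute intervals with total 70 calls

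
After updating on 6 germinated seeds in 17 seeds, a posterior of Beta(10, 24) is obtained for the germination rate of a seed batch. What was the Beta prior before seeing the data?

Beta(4, 13)

Beta is conjugate to the binomial likelihood: posterior = Beta(a+s, b+f).
Subtract the data counts: 10−6=4, 24−11=13.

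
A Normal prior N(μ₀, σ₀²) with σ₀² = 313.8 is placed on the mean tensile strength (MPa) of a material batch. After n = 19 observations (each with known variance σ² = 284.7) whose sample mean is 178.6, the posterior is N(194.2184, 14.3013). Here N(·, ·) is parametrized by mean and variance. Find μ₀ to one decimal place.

μ₀ = 521.3

The posterior mean is a precision-weighted average: μ_n = (τ₀μ₀ + τ_data·x̄)/(τ₀+τ_data), with τ₀=1/σ₀² and τ_data=n/σ².
Here τ₀ = 1/313.8 = 0.003187 and τ_data = 19/284.7 = 0.066737, so τ_n = 0.069924.
Rearranging for μ₀: μ₀ = (μ_n·τ_n − τ_data·x̄)/τ₀ = (194.2184·0.069924 − 0.066737·178.6) / 0.003187 = 1.661299/0.003187 ≈ 521.3.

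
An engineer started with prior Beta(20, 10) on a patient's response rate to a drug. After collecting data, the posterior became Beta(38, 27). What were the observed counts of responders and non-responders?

A Beta(a, b) prior with s successes and f failures in binomial data gives a Beta(a+s, b+f) posterior.
So s = 38 − 20 = 18 and f = 27 − 10 = 17.

18 responders and 17 non-responders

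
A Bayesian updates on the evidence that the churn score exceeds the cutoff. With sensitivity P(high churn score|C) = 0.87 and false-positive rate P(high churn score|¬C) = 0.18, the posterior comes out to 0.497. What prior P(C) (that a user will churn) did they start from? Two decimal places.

P(C) = 0.17

In odds form, posterior odds = prior odds × likelihood ratio, so prior odds = posterior odds ÷ LR.
Posterior odds = 0.497/(1−0.497) = 0.9881. LR = 0.87/0.18 = 4.8333.
Prior odds = 0.9881/4.8333 = 0.2044, so P(C) = 0.2044/(1+0.2044) ≈ 0.17.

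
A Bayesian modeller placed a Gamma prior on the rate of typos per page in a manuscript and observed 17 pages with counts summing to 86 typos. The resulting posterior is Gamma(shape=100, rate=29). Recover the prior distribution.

Gamma(shape=14, rate=12)

Gamma–Poisson conjugacy: posterior shape = α + Σxᵢ, posterior rate = β + n.
So α = 100 − 86 = 14 and β = 29 − 17 = 12.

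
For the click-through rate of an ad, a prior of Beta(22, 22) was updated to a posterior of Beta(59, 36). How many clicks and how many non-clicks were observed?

37 clicks and 14 non-clicks

A Beta(α, β) prior with s successes and f failures in binomial data gives a Beta(α+s, β+f) posterior.
So s = 59 − 22 = 37 and f = 36 − 22 = 14.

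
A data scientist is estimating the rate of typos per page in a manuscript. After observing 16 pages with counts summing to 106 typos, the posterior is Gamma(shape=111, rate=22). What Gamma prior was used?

Gamma(shape=5, rate=6)

A Gamma(α, β) prior (rate parametrization) on a Poisson rate with n observations summing to S gives posterior Gamma(α+S, β+n).
So α = 111 − 106 = 5 and β = 22 − 16 = 6.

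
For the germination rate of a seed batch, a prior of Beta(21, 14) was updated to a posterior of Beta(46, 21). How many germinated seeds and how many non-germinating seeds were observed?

A Beta(a, b) prior with s successes and f failures in binomial data gives a Beta(a+s, b+f) posterior.
So s = 46 − 21 = 25 and f = 21 − 14 = 7.

25 germinated seeds and 7 non-germinating seeds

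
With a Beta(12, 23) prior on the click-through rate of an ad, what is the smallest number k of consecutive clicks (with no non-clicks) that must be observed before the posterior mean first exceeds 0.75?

k = 58

After k clicks and 0 non-clicks the posterior is Beta(12+k, 23), with mean (12+k)/(12+23+k).
Set (12+k)/(35+k) > 0.75 and solve: k > (0.75·35 − 12)/(1 − 0.75) = 57.000.
The smallest integer exceeding 57.000 is 58.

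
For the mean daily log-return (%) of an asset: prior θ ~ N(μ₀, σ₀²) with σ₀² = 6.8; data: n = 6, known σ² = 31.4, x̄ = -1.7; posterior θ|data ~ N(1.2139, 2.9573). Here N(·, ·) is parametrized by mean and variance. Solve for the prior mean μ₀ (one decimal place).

μ₀ = 5.0

With known observation variance, the Normal–Normal posterior has precision τ_n = τ₀ + n/σ² and mean μ_n = (τ₀μ₀ + (n/σ²)x̄)/τ_n.
Here τ₀ = 1/6.8 = 0.147059 and τ_data = 6/31.4 = 0.191083, so τ_n = 0.338142.
Rearranging for μ₀: μ₀ = (μ_n·τ_n − τ_data·x̄)/τ₀ = (1.2139·0.338142 − 0.191083·-1.7) / 0.147059 = 0.735312/0.147059 ≈ 5.0.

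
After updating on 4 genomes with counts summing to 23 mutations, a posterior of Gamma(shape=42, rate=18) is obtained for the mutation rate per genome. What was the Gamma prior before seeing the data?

Gamma(shape=19, rate=14)

Gamma–Poisson conjugacy: posterior shape = α + Σxᵢ, posterior rate = β + n.
So α = 42 − 23 = 19 and β = 18 − 4 = 14.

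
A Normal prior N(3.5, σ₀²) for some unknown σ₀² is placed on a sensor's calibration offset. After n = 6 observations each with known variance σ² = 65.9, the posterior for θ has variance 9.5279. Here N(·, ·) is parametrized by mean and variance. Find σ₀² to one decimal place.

σ₀² = 71.9

For the Normal–Normal model with known σ², precisions add: τ_n = τ₀ + n/σ².
So 1/σ₀² = 1/9.5279 − 6/65.9 = 0.104955 − 0.091047 = 0.013908.
Hence σ₀² = 1/0.013908 ≈ 71.9.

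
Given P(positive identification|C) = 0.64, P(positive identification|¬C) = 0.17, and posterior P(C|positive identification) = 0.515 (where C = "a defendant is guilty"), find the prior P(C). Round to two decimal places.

P(C) = 0.22

Bayes' rule in odds form gives O(C|E) = O(C)·[P(E|C)/P(E|¬C)], hence O(C) = O(C|E)/LR.
Posterior odds = 0.515/(1−0.515) = 1.0619. LR = 0.64/0.17 = 3.7647.
Prior odds = 1.0619/3.7647 = 0.2821, so P(C) = 0.2821/(1+0.2821) ≈ 0.22.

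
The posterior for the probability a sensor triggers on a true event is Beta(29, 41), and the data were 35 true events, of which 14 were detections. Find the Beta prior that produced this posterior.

Beta(15, 20)

A Beta(α, β) prior with s successes and f failures in binomial data gives a Beta(α+s, β+f) posterior.
Subtract the data counts: 29−14=15, 41−21=20.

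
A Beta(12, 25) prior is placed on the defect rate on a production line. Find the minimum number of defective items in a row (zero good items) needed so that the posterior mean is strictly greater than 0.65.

After k defective items and 0 good items the posterior is Beta(12+k, 25), with mean (12+k)/(12+25+k).
Set (12+k)/(37+k) > 0.65 and solve: k > (0.65·37 − 12)/(1 − 0.65) = 34.429.
The smallest integer exceeding 34.429 is 35, and checking k=35: (47)/(72) = 0.6528 > 0.65.

k = 35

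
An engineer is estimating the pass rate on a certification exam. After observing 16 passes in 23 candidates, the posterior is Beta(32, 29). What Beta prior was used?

Beta(16, 22)

Beta is conjugate to the binomial likelihood: posterior = Beta(a+s, b+f).
So a = 32 − 16 = 16 and b = 29 − 7 = 22.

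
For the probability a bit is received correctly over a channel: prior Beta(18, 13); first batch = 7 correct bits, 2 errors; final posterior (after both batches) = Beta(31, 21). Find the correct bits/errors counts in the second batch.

6 correct bits and 6 errors

Sequential conjugate updates are equivalent to a single update on the pooled data, so total successes = posterior α − prior α and total failures = posterior β − prior β.
Total across both batches: 31−18=13 correct bits, 21−13=8 errors.
Subtract the first batch: 13−7=6 correct bits and 8−2=6 errors.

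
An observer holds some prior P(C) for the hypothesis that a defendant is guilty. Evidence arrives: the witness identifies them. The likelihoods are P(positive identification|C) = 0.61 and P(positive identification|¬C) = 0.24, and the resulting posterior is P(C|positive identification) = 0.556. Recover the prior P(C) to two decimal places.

P(C) = 0.33

In odds form, posterior odds = prior odds × likelihood ratio, so prior odds = posterior odds ÷ LR.
Posterior odds = 0.556/(1−0.556) = 1.2523. LR = 0.61/0.24 = 2.5417.
Prior odds = 1.2523/2.5417 = 0.4927, so P(C) = 0.4927/(1+0.4927) ≈ 0.33.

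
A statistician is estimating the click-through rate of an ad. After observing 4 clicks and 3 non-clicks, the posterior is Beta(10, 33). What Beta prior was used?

Beta(6, 30)

Under Beta–binomial conjugacy the posterior parameters are (a+s, b+f).
So a = 10 − 4 = 6 and b = 33 − 3 = 30.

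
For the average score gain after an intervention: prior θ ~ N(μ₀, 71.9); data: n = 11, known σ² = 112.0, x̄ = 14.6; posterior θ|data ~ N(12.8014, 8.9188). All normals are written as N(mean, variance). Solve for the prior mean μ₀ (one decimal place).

With known observation variance, the Normal–Normal posterior has precision τ_n = τ₀ + n/σ² and mean μ_n = (τ₀μ₀ + (n/σ²)x̄)/τ_n.
Here τ₀ = 1/71.9 = 0.013908 and τ_data = 11/112.0 = 0.098214, so τ_n = 0.112122.
Rearranging for μ₀: μ₀ = (μ_n·τ_n − τ_data·x̄)/τ₀ = (12.8014·0.112122 − 0.098214·14.6) / 0.013908 = 0.001394/0.013908 ≈ 0.1.

μ₀ = 0.1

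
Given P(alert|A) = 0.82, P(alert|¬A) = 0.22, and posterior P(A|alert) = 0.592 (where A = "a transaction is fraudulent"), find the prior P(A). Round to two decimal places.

P(A) = 0.28

Bayes' rule in odds form gives O(A|E) = O(A)·[P(E|A)/P(E|¬A)], hence O(A) = O(A|E)/LR.
Posterior odds = 0.592/(1−0.592) = 1.4510. LR = 0.82/0.22 = 3.7273.
Prior odds = 1.4510/3.7273 = 0.3893, so P(A) = 0.3893/(1+0.3893) ≈ 0.28.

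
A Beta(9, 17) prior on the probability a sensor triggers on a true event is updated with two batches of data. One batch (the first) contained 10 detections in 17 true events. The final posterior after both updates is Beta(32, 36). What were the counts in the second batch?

Because Beta–binomial updating is additive in the counts, the combined data contributed (α_post−α_prior, β_post−β_prior) successes and failures.
Total across both batches: 32−9=23 detections, 36−17=19 misses.
Subtract the first batch: 23−10=13 detections and 19−7=12 misses.

13 detections and 12 misses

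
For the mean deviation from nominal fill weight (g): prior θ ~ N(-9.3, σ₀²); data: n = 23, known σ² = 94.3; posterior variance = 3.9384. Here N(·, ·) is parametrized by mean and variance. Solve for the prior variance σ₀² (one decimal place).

σ₀² = 99.9

For the Normal–Normal model with known σ², precisions add: τ_n = τ₀ + n/σ².
So 1/σ₀² = 1/3.9384 − 23/94.3 = 0.253910 − 0.243902 = 0.010008.
Hence σ₀² = 1/0.010008 ≈ 99.9.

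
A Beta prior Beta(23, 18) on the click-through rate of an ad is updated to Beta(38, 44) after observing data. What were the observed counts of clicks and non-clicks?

Beta is conjugate to the binomial likelihood: posterior = Beta(a+s, b+f).
Match parameters: s=38−23=15, f=44−18=26.

15 clicks and 26 non-clicks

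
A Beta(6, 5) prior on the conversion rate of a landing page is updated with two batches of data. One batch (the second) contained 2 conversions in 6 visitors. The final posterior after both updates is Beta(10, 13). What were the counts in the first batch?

Sequential conjugate updates are equivalent to a single update on the pooled data, so total successes = posterior α − prior α and total failures = posterior β − prior β.
Total across both batches: 10−6=4 conversions, 13−5=8 bounces.
Subtract the second batch: 4−2=2 conversions and 8−4=4 bounces.

2 conversions and 4 bounces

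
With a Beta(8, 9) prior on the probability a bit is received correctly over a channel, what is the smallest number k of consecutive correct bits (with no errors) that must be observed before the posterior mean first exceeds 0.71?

k = 15

After k correct bits and 0 errors the posterior is Beta(8+k, 9), with mean (8+k)/(8+9+k).
Set (8+k)/(17+k) > 0.71 and solve: k > (0.71·17 − 8)/(1 − 0.71) = 14.034.
The smallest integer exceeding 14.034 is 15, and checking k=15: (23)/(32) = 0.7188 > 0.71.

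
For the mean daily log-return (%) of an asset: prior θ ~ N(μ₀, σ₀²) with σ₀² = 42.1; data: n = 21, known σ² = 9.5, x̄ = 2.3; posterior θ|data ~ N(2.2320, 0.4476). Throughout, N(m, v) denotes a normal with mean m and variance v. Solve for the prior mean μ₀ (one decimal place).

With known observation variance, the Normal–Normal posterior has precision τ_n = τ₀ + n/σ² and mean μ_n = (τ₀μ₀ + (n/σ²)x̄)/τ_n.
Here τ₀ = 1/42.1 = 0.023753 and τ_data = 21/9.5 = 2.210526, so τ_n = 2.234279.
Rearranging for μ₀: μ₀ = (μ_n·τ_n − τ_data·x̄)/τ₀ = (2.2320·2.234279 − 2.210526·2.3) / 0.023753 = -0.097299/0.023753 ≈ -4.1.

μ₀ = -4.1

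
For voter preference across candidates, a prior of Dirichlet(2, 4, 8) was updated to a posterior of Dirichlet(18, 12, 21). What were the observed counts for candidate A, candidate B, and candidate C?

counts (16, 8, 13)

For a Dirichlet(α) prior with multinomial counts c, the posterior is Dirichlet(α + c) componentwise.
Counts are posterior − prior componentwise: 18−2=16, 12−4=8, 21−8=13.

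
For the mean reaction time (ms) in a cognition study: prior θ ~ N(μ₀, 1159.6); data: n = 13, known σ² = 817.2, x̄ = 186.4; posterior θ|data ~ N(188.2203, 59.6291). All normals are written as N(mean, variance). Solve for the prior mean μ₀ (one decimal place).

The posterior mean is a precision-weighted average: μ_n = (τ₀μ₀ + τ_data·x̄)/(τ₀+τ_data), with τ₀=1/σ₀² and τ_data=n/σ².
Here τ₀ = 1/1159.6 = 0.000862 and τ_data = 13/817.2 = 0.015908, so τ_n = 0.016770.
Rearranging for μ₀: μ₀ = (μ_n·τ_n − τ_data·x̄)/τ₀ = (188.2203·0.016770 − 0.015908·186.4) / 0.000862 = 0.191203/0.000862 ≈ 221.8.

μ₀ = 221.8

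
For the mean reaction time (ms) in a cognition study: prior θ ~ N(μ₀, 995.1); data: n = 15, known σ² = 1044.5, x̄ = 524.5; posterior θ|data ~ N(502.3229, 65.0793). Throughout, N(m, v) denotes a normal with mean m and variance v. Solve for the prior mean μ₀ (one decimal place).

μ₀ = 185.4

The posterior mean is a precision-weighted average: μ_n = (τ₀μ₀ + τ_data·x̄)/(τ₀+τ_data), with τ₀=1/σ₀² and τ_data=n/σ².
Here τ₀ = 1/995.1 = 0.001005 and τ_data = 15/1044.5 = 0.014361, so τ_n = 0.015366.
Rearranging for μ₀: μ₀ = (μ_n·τ_n − τ_data·x̄)/τ₀ = (502.3229·0.015366 − 0.014361·524.5) / 0.001005 = 0.186349/0.001005 ≈ 185.4.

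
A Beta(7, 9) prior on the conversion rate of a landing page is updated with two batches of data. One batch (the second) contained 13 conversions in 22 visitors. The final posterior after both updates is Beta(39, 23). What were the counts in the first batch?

19 conversions and 5 bounces

Sequential conjugate updates are equivalent to a single update on the pooled data, so total successes = posterior α − prior α and total failures = posterior β − prior β.
Total across both batches: 39−7=32 conversions, 23−9=14 bounces.
Subtract the second batch: 32−13=19 conversions and 14−9=5 bounces.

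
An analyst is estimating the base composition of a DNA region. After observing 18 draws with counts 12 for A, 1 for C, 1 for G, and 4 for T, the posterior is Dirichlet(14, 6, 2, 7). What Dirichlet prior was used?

For a Dirichlet(α) prior with multinomial counts c, the posterior is Dirichlet(α + c) componentwise.
Subtract each count from the matching posterior parameter: 14−12=2, 6−1=5, 2−1=1, 7−4=3.

Dirichlet(2, 5, 1, 3)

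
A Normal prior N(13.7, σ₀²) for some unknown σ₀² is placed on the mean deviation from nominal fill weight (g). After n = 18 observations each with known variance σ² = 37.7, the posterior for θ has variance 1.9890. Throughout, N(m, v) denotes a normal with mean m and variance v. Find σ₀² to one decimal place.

σ₀² = 39.5

Posterior precision equals prior precision plus data precision: 1/σ_n² = 1/σ₀² + n/σ².
So 1/σ₀² = 1/1.9890 − 18/37.7 = 0.502765 − 0.477454 = 0.025311.
Hence σ₀² = 1/0.025311 ≈ 39.5.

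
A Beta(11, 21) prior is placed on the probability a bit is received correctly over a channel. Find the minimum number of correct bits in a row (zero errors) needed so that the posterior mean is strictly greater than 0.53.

After k correct bits and 0 errors the posterior is Beta(11+k, 21), with mean (11+k)/(11+21+k).
Set (11+k)/(32+k) > 0.53 and solve: k > (0.53·32 − 11)/(1 − 0.53) = 12.681.
The smallest integer exceeding 12.681 is 13, and checking k=13: (24)/(45) = 0.5333 > 0.53.

k = 13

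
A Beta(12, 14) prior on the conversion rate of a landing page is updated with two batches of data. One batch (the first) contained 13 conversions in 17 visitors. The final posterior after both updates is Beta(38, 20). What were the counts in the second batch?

13 conversions and 2 bounces

Sequential conjugate updates are equivalent to a single update on the pooled data, so total successes = posterior α − prior α and total failures = posterior β − prior β.
Total across both batches: 38−12=26 conversions, 20−14=6 bounces.
Subtract the first batch: 26−13=13 conversions and 6−4=2 bounces.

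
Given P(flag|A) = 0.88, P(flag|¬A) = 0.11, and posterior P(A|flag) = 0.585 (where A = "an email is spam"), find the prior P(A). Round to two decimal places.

In odds form, posterior odds = prior odds × likelihood ratio, so prior odds = posterior odds ÷ LR.
Posterior odds = 0.585/(1−0.585) = 1.4096. LR = 0.88/0.11 = 8.0000.
Prior odds = 1.4096/8.0000 = 0.1762, so P(A) = 0.1762/(1+0.1762) ≈ 0.15.

P(A) = 0.15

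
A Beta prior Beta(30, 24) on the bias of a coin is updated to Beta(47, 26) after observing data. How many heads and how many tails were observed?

Beta is conjugate to the binomial likelihood: posterior = Beta(a+s, b+f).
Match parameters: s=47−30=17, f=26−24=2.

17 heads and 2 tails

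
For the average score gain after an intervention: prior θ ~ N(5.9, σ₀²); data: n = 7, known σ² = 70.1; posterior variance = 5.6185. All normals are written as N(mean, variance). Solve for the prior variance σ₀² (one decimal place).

Posterior precision equals prior precision plus data precision: 1/σ_n² = 1/σ₀² + n/σ².
So 1/σ₀² = 1/5.6185 − 7/70.1 = 0.177983 − 0.099857 = 0.078126.
Hence σ₀² = 1/0.078126 ≈ 12.8.

σ₀² = 12.8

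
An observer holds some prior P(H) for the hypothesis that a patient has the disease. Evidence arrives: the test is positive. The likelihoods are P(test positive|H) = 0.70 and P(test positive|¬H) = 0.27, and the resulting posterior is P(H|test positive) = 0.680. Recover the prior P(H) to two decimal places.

P(H) = 0.45

Bayes' rule in odds form gives O(H|E) = O(H)·[P(E|H)/P(E|¬H)], hence O(H) = O(H|E)/LR.
Posterior odds = 0.680/(1−0.680) = 2.1250. LR = 0.70/0.27 = 2.5926.
Prior odds = 2.1250/2.5926 = 0.8196, so P(H) = 0.8196/(1+0.8196) ≈ 0.45.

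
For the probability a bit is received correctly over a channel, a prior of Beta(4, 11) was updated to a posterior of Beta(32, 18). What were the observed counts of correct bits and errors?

28 correct bits and 7 errors

A Beta(a, b) prior with s successes and f failures in binomial data gives a Beta(a+s, b+f) posterior.
So s = 32 − 4 = 28 and f = 18 − 11 = 7.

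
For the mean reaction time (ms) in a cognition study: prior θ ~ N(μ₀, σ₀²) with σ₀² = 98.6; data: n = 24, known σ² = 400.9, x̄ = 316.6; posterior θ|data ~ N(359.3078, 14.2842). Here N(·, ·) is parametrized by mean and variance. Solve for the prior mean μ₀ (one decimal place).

μ₀ = 611.4

With known observation variance, the Normal–Normal posterior has precision τ_n = τ₀ + n/σ² and mean μ_n = (τ₀μ₀ + (n/σ²)x̄)/τ_n.
Here τ₀ = 1/98.6 = 0.010142 and τ_data = 24/400.9 = 0.059865, so τ_n = 0.070007.
Rearranging for μ₀: μ₀ = (μ_n·τ_n − τ_data·x̄)/τ₀ = (359.3078·0.070007 − 0.059865·316.6) / 0.010142 = 6.200802/0.010142 ≈ 611.4.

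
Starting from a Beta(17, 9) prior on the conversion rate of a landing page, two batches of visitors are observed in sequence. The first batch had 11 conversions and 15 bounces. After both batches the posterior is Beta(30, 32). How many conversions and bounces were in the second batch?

Sequential conjugate updates are equivalent to a single update on the pooled data, so total successes = posterior α − prior α and total failures = posterior β − prior β.
Total across both batches: 30−17=13 conversions, 32−9=23 bounces.
Subtract the first batch: 13−11=2 conversions and 23−15=8 bounces.

2 conversions and 8 bounces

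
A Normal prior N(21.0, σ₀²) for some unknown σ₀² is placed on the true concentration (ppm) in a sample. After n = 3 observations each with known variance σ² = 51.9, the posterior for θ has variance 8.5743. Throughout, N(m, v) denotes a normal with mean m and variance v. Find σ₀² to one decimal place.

σ₀² = 17.0

For the Normal–Normal model with known σ², precisions add: τ_n = τ₀ + n/σ².
So 1/σ₀² = 1/8.5743 − 3/51.9 = 0.116628 − 0.057803 = 0.058825.
Hence σ₀² = 1/0.058825 ≈ 17.0.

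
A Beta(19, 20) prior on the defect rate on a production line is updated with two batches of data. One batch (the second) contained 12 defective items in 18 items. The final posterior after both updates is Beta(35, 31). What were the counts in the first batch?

4 defective items and 5 good items

Because Beta–binomial updating is additive in the counts, the combined data contributed (α_post−α_prior, β_post−β_prior) successes and failures.
Total across both batches: 35−19=16 defective items, 31−20=11 good items.
Subtract the second batch: 16−12=4 defective items and 11−6=5 good items.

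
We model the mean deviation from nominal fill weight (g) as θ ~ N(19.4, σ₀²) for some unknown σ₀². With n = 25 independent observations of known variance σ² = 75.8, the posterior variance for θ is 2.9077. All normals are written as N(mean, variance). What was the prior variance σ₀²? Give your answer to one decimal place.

σ₀² = 70.9

Posterior precision equals prior precision plus data precision: 1/σ_n² = 1/σ₀² + n/σ².
So 1/σ₀² = 1/2.9077 − 25/75.8 = 0.343914 − 0.329815 = 0.014099.
Hence σ₀² = 1/0.014099 ≈ 70.9.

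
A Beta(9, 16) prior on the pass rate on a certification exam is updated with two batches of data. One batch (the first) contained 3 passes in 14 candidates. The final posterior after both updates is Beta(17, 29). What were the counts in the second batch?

5 passes and 2 failures

Because Beta–binomial updating is additive in the counts, the combined data contributed (α_post−α_prior, β_post−β_prior) successes and failures.
Total across both batches: 17−9=8 passes, 29−16=13 failures.
Subtract the first batch: 8−3=5 passes and 13−11=2 failures.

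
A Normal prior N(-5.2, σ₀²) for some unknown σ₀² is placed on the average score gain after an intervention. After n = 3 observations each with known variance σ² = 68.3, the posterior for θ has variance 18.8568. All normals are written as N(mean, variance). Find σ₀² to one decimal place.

σ₀² = 109.8

For the Normal–Normal model with known σ², precisions add: τ_n = τ₀ + n/σ².
So 1/σ₀² = 1/18.8568 − 3/68.3 = 0.053031 − 0.043924 = 0.009107.
Hence σ₀² = 1/0.009107 ≈ 109.8.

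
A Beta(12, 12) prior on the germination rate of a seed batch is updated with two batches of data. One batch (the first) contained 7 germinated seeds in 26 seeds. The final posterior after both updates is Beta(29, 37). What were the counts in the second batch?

10 germinated seeds and 6 non-germinating seeds

Because Beta–binomial updating is additive in the counts, the combined data contributed (α_post−α_prior, β_post−β_prior) successes and failures.
Total across both batches: 29−12=17 germinated seeds, 37−12=25 non-germinating seeds.
Subtract the first batch: 17−7=10 germinated seeds and 25−19=6 non-germinating seeds.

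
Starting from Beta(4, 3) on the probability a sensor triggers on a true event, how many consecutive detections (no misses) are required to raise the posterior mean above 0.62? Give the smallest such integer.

After k detections and 0 misses the posterior is Beta(4+k, 3), with mean (4+k)/(4+3+k).
Set (4+k)/(7+k) > 0.62 and solve: k > (0.62·7 − 4)/(1 − 0.62) = 0.895.
The smallest integer exceeding 0.895 is 1.

k = 1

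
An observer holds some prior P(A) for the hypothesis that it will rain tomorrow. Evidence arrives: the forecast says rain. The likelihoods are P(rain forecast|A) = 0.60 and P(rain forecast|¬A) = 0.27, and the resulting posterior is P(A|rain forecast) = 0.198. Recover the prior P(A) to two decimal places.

In odds form, posterior odds = prior odds × likelihood ratio, so prior odds = posterior odds ÷ LR.
Posterior odds = 0.198/(1−0.198) = 0.2469. LR = 0.60/0.27 = 2.2222.
Prior odds = 0.2469/2.2222 = 0.1111, so P(A) = 0.1111/(1+0.1111) ≈ 0.10.

P(A) = 0.10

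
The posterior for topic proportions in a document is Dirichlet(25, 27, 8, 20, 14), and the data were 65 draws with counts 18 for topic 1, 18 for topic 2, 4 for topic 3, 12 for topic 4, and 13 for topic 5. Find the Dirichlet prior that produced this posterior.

Dirichlet(7, 9, 4, 8, 1)

For a Dirichlet(α) prior with multinomial counts c, the posterior is Dirichlet(α + c) componentwise.
Subtract each count from the matching posterior parameter: 25−18=7, 27−18=9, 8−4=4, 20−12=8, 14−13=1.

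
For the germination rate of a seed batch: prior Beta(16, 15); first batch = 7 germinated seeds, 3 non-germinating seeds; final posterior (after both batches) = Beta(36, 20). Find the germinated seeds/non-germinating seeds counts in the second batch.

13 germinated seeds and 2 non-germinating seeds

Because Beta–binomial updating is additive in the counts, the combined data contributed (α_post−α_prior, β_post−β_prior) successes and failures.
Total across both batches: 36−16=20 germinated seeds, 20−15=5 non-germinating seeds.
Subtract the first batch: 20−7=13 germinated seeds and 5−3=2 non-germinating seeds.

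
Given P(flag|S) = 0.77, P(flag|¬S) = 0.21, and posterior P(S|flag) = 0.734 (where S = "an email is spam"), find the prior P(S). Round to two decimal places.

Bayes' rule in odds form gives O(S|E) = O(S)·[P(E|S)/P(E|¬S)], hence O(S) = O(S|E)/LR.
Posterior odds = 0.734/(1−0.734) = 2.7594. LR = 0.77/0.21 = 3.6667.
Prior odds = 2.7594/3.6667 = 0.7526, so P(S) = 0.7526/(1+0.7526) ≈ 0.43.

P(S) = 0.43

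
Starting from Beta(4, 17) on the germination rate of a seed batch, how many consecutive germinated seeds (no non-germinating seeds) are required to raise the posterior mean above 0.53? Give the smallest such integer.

k = 16

After k germinated seeds and 0 non-germinating seeds the posterior is Beta(4+k, 17), with mean (4+k)/(4+17+k).
Set (4+k)/(21+k) > 0.53 and solve: k > (0.53·21 − 4)/(1 − 0.53) = 15.170.
The smallest integer exceeding 15.170 is 16, and checking k=16: (20)/(37) = 0.5405 > 0.53.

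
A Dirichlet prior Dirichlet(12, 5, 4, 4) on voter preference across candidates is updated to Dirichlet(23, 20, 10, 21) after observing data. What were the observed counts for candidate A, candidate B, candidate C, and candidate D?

counts (11, 15, 6, 17)

For a Dirichlet(α) prior with multinomial counts c, the posterior is Dirichlet(α + c) componentwise.
Counts are posterior − prior componentwise: 23−12=11, 20−5=15, 10−4=6, 21−4=17.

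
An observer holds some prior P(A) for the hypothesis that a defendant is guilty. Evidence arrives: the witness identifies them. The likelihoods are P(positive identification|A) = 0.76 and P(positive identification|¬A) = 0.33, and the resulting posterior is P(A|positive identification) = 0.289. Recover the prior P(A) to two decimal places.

Bayes' rule in odds form gives O(A|E) = O(A)·[P(E|A)/P(E|¬A)], hence O(A) = O(A|E)/LR.
Posterior odds = 0.289/(1−0.289) = 0.4065. LR = 0.76/0.33 = 2.3030.
Prior odds = 0.4065/2.3030 = 0.1765, so P(A) = 0.1765/(1+0.1765) ≈ 0.15.

P(A) = 0.15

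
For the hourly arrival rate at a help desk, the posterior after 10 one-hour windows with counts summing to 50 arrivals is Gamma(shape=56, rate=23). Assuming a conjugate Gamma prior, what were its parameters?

Gamma–Poisson conjugacy: posterior shape = α + Σxᵢ, posterior rate = β + n.
So α = 56 − 50 = 6 and β = 23 − 10 = 13.

Gamma(shape=6, rate=13)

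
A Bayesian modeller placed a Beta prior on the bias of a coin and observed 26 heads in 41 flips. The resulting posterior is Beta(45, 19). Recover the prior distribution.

Beta is conjugate to the binomial likelihood: posterior = Beta(α+s, β+f).
So α = 45 − 26 = 19 and β = 19 − 15 = 4.

Beta(19, 4)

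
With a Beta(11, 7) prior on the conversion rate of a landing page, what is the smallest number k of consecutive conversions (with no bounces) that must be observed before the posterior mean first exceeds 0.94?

After k conversions and 0 bounces the posterior is Beta(11+k, 7), with mean (11+k)/(11+7+k).
Set (11+k)/(18+k) > 0.94 and solve: k > (0.94·18 − 11)/(1 − 0.94) = 98.667.
The smallest integer exceeding 98.667 is 99.

k = 99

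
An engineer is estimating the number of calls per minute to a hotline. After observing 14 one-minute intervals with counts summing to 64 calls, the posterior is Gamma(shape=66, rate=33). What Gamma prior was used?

Gamma–Poisson conjugacy: posterior shape = α + Σxᵢ, posterior rate = β + n.
So α = 66 − 64 = 2 and β = 33 − 14 = 19.

Gamma(shape=2, rate=19)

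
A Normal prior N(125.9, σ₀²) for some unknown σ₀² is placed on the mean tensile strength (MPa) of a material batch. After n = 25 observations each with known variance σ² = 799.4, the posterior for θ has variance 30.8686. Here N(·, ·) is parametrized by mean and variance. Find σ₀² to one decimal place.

Posterior precision equals prior precision plus data precision: 1/σ_n² = 1/σ₀² + n/σ².
So 1/σ₀² = 1/30.8686 − 25/799.4 = 0.032395 − 0.031273 = 0.001122.
Hence σ₀² = 1/0.001122 ≈ 891.3.

σ₀² = 891.3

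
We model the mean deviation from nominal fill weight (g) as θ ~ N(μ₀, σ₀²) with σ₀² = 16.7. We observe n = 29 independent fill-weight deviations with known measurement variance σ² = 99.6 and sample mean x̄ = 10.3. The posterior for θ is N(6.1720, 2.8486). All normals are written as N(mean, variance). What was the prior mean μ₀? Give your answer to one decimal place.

The posterior mean is a precision-weighted average: μ_n = (τ₀μ₀ + τ_data·x̄)/(τ₀+τ_data), with τ₀=1/σ₀² and τ_data=n/σ².
Here τ₀ = 1/16.7 = 0.059880 and τ_data = 29/99.6 = 0.291165, so τ_n = 0.351045.
Rearranging for μ₀: μ₀ = (μ_n·τ_n − τ_data·x̄)/τ₀ = (6.1720·0.351045 − 0.291165·10.3) / 0.059880 = -0.832350/0.059880 ≈ -13.9.

μ₀ = -13.9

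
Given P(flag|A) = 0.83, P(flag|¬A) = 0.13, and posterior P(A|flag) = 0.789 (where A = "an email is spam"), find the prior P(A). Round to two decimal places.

Bayes' rule in odds form gives O(A|E) = O(A)·[P(E|A)/P(E|¬A)], hence O(A) = O(A|E)/LR.
Posterior odds = 0.789/(1−0.789) = 3.7393. LR = 0.83/0.13 = 6.3846.
Prior odds = 3.7393/6.3846 = 0.5857, so P(A) = 0.5857/(1+0.5857) ≈ 0.37.

P(A) = 0.37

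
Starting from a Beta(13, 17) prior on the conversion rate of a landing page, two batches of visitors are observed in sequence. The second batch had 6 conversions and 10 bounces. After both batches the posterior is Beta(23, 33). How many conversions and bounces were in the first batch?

Because Beta–binomial updating is additive in the counts, the combined data contributed (α_post−α_prior, β_post−β_prior) successes and failures.
Total across both batches: 23−13=10 conversions, 33−17=16 bounces.
Subtract the second batch: 10−6=4 conversions and 16−10=6 bounces.

4 conversions and 6 bounces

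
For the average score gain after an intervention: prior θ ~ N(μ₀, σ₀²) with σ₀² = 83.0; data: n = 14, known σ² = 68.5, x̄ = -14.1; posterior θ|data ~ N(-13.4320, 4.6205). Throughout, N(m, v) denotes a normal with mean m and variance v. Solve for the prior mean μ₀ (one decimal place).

The posterior mean is a precision-weighted average: μ_n = (τ₀μ₀ + τ_data·x̄)/(τ₀+τ_data), with τ₀=1/σ₀² and τ_data=n/σ².
Here τ₀ = 1/83.0 = 0.012048 and τ_data = 14/68.5 = 0.204380, so τ_n = 0.216428.
Rearranging for μ₀: μ₀ = (μ_n·τ_n − τ_data·x̄)/τ₀ = (-13.4320·0.216428 − 0.204380·-14.1) / 0.012048 = -0.025303/0.012048 ≈ -2.1.

μ₀ = -2.1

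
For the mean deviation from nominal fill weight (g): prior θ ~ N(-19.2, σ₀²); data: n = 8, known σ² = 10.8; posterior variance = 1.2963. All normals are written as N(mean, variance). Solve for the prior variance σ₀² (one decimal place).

Posterior precision equals prior precision plus data precision: 1/σ_n² = 1/σ₀² + n/σ².
So 1/σ₀² = 1/1.2963 − 8/10.8 = 0.771426 − 0.740741 = 0.030685.
Hence σ₀² = 1/0.030685 ≈ 32.6.

σ₀² = 32.6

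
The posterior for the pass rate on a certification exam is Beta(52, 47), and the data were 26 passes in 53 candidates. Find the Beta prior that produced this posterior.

Under Beta–binomial conjugacy the posterior parameters are (α+s, β+f).
So α = 52 − 26 = 26 and β = 47 − 27 = 20.

Beta(26, 20)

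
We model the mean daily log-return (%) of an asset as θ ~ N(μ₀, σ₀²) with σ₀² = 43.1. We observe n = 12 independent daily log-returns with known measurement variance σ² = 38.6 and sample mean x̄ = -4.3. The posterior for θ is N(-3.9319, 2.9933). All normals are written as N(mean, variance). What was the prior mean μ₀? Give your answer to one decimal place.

The posterior mean is a precision-weighted average: μ_n = (τ₀μ₀ + τ_data·x̄)/(τ₀+τ_data), with τ₀=1/σ₀² and τ_data=n/σ².
Here τ₀ = 1/43.1 = 0.023202 and τ_data = 12/38.6 = 0.310881, so τ_n = 0.334083.
Rearranging for μ₀: μ₀ = (μ_n·τ_n − τ_data·x̄)/τ₀ = (-3.9319·0.334083 − 0.310881·-4.3) / 0.023202 = 0.023207/0.023202 ≈ 1.0.

μ₀ = 1.0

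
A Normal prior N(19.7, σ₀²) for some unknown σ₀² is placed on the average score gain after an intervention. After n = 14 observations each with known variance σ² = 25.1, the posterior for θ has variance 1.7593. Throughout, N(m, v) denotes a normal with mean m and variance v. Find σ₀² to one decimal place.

For the Normal–Normal model with known σ², precisions add: τ_n = τ₀ + n/σ².
So 1/σ₀² = 1/1.7593 − 14/25.1 = 0.568408 − 0.557769 = 0.010639.
Hence σ₀² = 1/0.010639 ≈ 94.0.

σ₀² = 94.0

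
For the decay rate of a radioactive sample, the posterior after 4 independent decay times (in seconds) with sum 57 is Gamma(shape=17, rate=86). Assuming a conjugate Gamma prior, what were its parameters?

Gamma–exponential conjugacy: posterior shape = α + n, posterior rate = β + Σtᵢ.
So α = 17 − 4 = 13 and β = 86 − 57 = 29.

Gamma(shape=13, rate=29)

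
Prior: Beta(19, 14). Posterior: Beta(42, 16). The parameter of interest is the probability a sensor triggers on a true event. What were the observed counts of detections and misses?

Under Beta–binomial conjugacy the posterior parameters are (α+s, β+f).
Match parameters: s=42−19=23, f=16−14=2.

23 detections and 2 misses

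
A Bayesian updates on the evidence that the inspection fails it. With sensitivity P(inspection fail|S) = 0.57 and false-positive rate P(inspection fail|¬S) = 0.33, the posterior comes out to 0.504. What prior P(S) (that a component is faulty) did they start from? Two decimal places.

In odds form, posterior odds = prior odds × likelihood ratio, so prior odds = posterior odds ÷ LR.
Posterior odds = 0.504/(1−0.504) = 1.0161. LR = 0.57/0.33 = 1.7273.
Prior odds = 1.0161/1.7273 = 0.5883, so P(S) = 0.5883/(1+0.5883) ≈ 0.37.

P(S) = 0.37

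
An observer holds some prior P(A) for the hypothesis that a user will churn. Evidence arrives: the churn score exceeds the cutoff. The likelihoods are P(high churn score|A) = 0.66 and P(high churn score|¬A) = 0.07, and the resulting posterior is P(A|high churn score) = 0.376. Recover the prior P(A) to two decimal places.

P(A) = 0.06

Bayes' rule in odds form gives O(A|E) = O(A)·[P(E|A)/P(E|¬A)], hence O(A) = O(A|E)/LR.
Posterior odds = 0.376/(1−0.376) = 0.6026. LR = 0.66/0.07 = 9.4286.
Prior odds = 0.6026/9.4286 = 0.0639, so P(A) = 0.0639/(1+0.0639) ≈ 0.06.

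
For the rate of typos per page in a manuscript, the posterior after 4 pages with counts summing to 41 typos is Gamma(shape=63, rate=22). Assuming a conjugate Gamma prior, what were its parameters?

Gamma(shape=22, rate=18)

Gamma–Poisson conjugacy: posterior shape = α + Σxᵢ, posterior rate = β + n.
So α = 63 − 41 = 22 and β = 22 − 4 = 18.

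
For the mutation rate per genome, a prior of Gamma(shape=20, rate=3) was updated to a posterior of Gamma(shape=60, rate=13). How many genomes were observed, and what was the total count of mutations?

n = 10 genomes with total 40 mutations

Gamma–Poisson conjugacy: posterior shape = α + Σxᵢ, posterior rate = β + n.
Matching: Σxᵢ = 60 − 20 = 40 and n = 13 − 3 = 10.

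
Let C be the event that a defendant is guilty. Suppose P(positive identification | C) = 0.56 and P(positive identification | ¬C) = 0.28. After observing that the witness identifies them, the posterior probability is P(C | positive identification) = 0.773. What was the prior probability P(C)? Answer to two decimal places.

P(C) = 0.63

In odds form, posterior odds = prior odds × likelihood ratio, so prior odds = posterior odds ÷ LR.
Posterior odds = 0.773/(1−0.773) = 3.4053. LR = 0.56/0.28 = 2.0000.
Prior odds = 3.4053/2.0000 = 1.7026, so P(C) = 1.7026/(1+1.7026) ≈ 0.63.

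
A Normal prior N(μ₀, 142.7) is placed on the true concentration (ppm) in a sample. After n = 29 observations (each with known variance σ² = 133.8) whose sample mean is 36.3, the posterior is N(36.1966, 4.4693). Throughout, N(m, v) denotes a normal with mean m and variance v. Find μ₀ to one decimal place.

μ₀ = 33.0

With known observation variance, the Normal–Normal posterior has precision τ_n = τ₀ + n/σ² and mean μ_n = (τ₀μ₀ + (n/σ²)x̄)/τ_n.
Here τ₀ = 1/142.7 = 0.007008 and τ_data = 29/133.8 = 0.216741, so τ_n = 0.223749.
Rearranging for μ₀: μ₀ = (μ_n·τ_n − τ_data·x̄)/τ₀ = (36.1966·0.223749 − 0.216741·36.3) / 0.007008 = 0.231255/0.007008 ≈ 33.0.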